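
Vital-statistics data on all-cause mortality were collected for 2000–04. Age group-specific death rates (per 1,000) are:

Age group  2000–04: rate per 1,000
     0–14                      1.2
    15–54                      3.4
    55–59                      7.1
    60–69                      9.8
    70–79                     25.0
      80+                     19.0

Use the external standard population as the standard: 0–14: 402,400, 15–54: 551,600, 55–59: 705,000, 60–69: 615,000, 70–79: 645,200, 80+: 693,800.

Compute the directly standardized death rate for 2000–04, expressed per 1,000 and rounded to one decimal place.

Standard total = 3,613,000; weights = 0.1114, 0.1527, 0.1951, 0.1702, 0.1786, 0.1920.
Standardized rate: 0.1114×1.2 + 0.1527×3.4 + 0.1951×7.1 + 0.1702×9.8 + 0.1786×25.0 + 0.1920×19.0 = 11.8193 per 1,000.

11.8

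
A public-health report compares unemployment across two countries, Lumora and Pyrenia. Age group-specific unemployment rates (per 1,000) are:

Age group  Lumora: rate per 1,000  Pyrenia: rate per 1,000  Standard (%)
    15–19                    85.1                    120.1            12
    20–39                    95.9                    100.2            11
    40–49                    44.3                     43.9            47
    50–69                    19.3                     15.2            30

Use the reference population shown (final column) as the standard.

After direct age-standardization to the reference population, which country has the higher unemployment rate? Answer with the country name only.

Pyrenia

Standard weights: 0.12, 0.11, 0.47, 0.30.
Lumora: 0.1200×85.1 + 0.1100×95.9 + 0.4700×44.3 + 0.3000×19.3 = 47.3720 per 1,000.
Pyrenia: 0.1200×120.1 + 0.1100×100.2 + 0.4700×43.9 + 0.3000×15.2 = 50.6270 per 1,000.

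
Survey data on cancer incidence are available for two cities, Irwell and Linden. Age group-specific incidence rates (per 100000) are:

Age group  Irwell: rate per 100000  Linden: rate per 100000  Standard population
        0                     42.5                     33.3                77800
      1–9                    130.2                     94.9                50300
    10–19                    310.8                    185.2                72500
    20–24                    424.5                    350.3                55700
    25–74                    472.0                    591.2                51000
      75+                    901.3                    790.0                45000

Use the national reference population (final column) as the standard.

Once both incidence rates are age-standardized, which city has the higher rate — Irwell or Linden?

Standard total = 352300; weights = 0.2208, 0.1428, 0.2058, 0.1581, 0.1448, 0.1277.
Irwell: 0.2208×42.5 + 0.1428×130.2 + 0.2058×310.8 + 0.1581×424.5 + 0.1448×472.0 + 0.1277×901.3 = 342.5027 per 100000.
Linden: 0.2208×33.3 + 0.1428×94.9 + 0.2058×185.2 + 0.1581×350.3 + 0.1448×591.2 + 0.1277×790.0 = 300.8916 per 100000.

Irwell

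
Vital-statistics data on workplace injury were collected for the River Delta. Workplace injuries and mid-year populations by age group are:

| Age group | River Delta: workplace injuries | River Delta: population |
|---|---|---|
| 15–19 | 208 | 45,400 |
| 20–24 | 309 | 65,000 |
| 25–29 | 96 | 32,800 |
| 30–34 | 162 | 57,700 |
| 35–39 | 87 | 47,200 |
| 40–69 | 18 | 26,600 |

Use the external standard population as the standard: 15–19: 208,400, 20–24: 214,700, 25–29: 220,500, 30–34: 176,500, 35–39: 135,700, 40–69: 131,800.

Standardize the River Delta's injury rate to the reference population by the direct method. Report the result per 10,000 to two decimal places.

31.77

Age-specific rates per 10,000 for the River Delta: 45.81, 47.54, 29.27, 28.08, 18.43, 6.77.
Standard total = 1,087,600; weights = 0.1916, 0.1974, 0.2027, 0.1623, 0.1248, 0.1212.
Standardized rate: 0.1916×45.81 + 0.1974×47.54 + 0.2027×29.27 + 0.1623×28.08 + 0.1248×18.43 + 0.1212×6.77 = 31.7733 per 10,000.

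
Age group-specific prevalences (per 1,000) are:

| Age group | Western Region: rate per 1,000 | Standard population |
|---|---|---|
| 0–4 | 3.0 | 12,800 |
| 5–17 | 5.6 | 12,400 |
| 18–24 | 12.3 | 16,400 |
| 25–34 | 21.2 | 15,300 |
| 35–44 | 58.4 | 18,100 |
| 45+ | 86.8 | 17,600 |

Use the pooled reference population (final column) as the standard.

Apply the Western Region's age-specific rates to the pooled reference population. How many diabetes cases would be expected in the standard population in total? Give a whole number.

Expected diabetes cases = Σ (standard pop × age-specific rate ÷ 1,000)
= 12,800×3.0/1,000 + 12,400×5.6/1,000 + 16,400×12.3/1,000 + 15,300×21.2/1,000 + 18,100×58.4/1,000 + 17,600×86.8/1,000
= 38.40 + 69.44 + 201.72 + 324.36 + 1057.04 + 1527.68 = 3218.64.

3219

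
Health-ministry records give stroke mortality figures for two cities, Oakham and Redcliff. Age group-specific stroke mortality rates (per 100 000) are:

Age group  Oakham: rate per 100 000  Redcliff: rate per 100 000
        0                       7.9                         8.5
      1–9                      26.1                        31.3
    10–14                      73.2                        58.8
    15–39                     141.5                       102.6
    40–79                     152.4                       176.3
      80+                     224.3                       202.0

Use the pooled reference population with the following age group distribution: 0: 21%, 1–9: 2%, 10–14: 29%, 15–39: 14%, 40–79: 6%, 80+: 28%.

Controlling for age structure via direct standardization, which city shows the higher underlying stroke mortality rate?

Standard weights: 0.21, 0.02, 0.29, 0.14, 0.06, 0.28.
Oakham: 0.2100×7.9 + 0.0200×26.1 + 0.2900×73.2 + 0.1400×141.5 + 0.0600×152.4 + 0.2800×224.3 = 115.1670 per 100 000.
Redcliff: 0.2100×8.5 + 0.0200×31.3 + 0.2900×58.8 + 0.1400×102.6 + 0.0600×176.3 + 0.2800×202.0 = 100.9650 per 100 000.

Oakham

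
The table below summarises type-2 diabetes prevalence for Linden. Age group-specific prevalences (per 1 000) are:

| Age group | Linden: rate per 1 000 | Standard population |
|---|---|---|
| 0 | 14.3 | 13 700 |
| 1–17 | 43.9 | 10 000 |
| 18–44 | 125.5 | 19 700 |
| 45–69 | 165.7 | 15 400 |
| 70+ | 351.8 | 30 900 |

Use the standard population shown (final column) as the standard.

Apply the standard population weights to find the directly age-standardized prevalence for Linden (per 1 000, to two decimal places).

Standard total = 89 700; weights = 0.1527, 0.1115, 0.2196, 0.1717, 0.3445.
Standardized rate: 0.1527×14.3 + 0.1115×43.9 + 0.2196×125.5 + 0.1717×165.7 + 0.3445×351.8 = 184.2771 per 1 000.

184.28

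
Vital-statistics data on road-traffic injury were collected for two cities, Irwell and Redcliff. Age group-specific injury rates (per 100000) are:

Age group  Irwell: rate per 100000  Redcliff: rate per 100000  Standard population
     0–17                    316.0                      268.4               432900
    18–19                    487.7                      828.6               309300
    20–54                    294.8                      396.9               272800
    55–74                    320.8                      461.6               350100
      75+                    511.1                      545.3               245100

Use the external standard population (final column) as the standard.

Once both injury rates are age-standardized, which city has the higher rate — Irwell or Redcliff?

Standard total = 1610200; weights = 0.2688, 0.1921, 0.1694, 0.2174, 0.1522.
Irwell: 0.2688×316.0 + 0.1921×487.7 + 0.1694×294.8 + 0.2174×320.8 + 0.1522×511.1 = 376.1310 per 100000.
Redcliff: 0.2688×268.4 + 0.1921×828.6 + 0.1694×396.9 + 0.2174×461.6 + 0.1522×545.3 = 481.9338 per 100000.

Redcliff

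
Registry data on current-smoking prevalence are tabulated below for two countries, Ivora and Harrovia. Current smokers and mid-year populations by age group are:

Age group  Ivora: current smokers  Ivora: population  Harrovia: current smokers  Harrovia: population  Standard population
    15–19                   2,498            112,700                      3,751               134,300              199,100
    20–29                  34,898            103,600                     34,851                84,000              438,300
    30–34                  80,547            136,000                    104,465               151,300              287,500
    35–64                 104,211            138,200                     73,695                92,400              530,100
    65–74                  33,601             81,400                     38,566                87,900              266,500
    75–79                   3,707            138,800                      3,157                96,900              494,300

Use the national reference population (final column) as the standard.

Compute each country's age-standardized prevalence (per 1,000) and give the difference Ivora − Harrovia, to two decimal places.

Age-specific rates per 1,000 for Ivora: 22.165, 336.853, 592.257, 754.059, 412.789, 26.707.
For Harrovia: 27.930, 414.893, 690.449, 797.565, 438.749, 32.580.
Standard total = 2,215,800; weights = 0.0899, 0.1978, 0.1297, 0.2392, 0.1203, 0.2231.
Ivora: 0.0899×22.165 + 0.1978×336.853 + 0.1297×592.257 + 0.2392×754.059 + 0.1203×412.789 + 0.2231×26.707 = 381.4723 per 1,000.
Harrovia: 0.0899×27.930 + 0.1978×414.893 + 0.1297×690.449 + 0.2392×797.565 + 0.1203×438.749 + 0.2231×32.580 = 425.0079 per 1,000.
Difference = 381.4723 − 425.0079 = -43.5356.

-43.54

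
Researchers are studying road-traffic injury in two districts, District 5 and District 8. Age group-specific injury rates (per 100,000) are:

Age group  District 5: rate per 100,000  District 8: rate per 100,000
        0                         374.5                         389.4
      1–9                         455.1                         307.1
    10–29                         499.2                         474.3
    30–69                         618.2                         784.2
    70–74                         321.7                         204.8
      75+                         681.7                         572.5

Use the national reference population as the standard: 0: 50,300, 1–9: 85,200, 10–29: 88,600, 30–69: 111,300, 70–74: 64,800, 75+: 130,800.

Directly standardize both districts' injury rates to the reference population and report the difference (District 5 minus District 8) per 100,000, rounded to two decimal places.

32.86

Standard total = 531,000; weights = 0.0947, 0.1605, 0.1669, 0.2096, 0.1220, 0.2463.
District 5: 0.0947×374.5 + 0.1605×455.1 + 0.1669×499.2 + 0.2096×618.2 + 0.1220×321.7 + 0.2463×681.7 = 528.5483 per 100,000.
District 8: 0.0947×389.4 + 0.1605×307.1 + 0.1669×474.3 + 0.2096×784.2 + 0.1220×204.8 + 0.2463×572.5 = 495.6878 per 100,000.
Difference = 528.5483 − 495.6878 = 32.8605.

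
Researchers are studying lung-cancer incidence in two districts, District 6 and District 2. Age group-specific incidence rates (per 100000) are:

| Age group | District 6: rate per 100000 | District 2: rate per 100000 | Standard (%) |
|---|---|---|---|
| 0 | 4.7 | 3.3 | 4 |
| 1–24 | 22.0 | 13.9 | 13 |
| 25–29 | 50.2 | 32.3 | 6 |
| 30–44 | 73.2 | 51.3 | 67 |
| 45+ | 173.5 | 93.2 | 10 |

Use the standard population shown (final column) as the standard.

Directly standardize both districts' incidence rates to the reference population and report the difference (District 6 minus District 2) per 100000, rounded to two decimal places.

Standard weights: 0.04, 0.13, 0.06, 0.67, 0.10.
District 6: 0.0400×4.7 + 0.1300×22.0 + 0.0600×50.2 + 0.6700×73.2 + 0.1000×173.5 = 72.4540 per 100000.
District 2: 0.0400×3.3 + 0.1300×13.9 + 0.0600×32.3 + 0.6700×51.3 + 0.1000×93.2 = 47.5680 per 100000.
Difference = 72.4540 − 47.5680 = 24.8860.

24.89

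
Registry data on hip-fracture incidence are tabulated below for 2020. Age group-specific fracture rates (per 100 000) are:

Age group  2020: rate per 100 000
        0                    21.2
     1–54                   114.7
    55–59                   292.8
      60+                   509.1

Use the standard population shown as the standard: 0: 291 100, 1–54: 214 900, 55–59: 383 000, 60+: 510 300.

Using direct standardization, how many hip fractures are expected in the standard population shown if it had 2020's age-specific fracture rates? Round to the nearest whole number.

Expected hip fractures = Σ (standard pop × age-specific rate ÷ 100 000)
= 291 100×21.2/100 000 + 214 900×114.7/100 000 + 383 000×292.8/100 000 + 510 300×509.1/100 000
= 61.71 + 246.49 + 1121.42 + 2597.94 = 4027.56.

4028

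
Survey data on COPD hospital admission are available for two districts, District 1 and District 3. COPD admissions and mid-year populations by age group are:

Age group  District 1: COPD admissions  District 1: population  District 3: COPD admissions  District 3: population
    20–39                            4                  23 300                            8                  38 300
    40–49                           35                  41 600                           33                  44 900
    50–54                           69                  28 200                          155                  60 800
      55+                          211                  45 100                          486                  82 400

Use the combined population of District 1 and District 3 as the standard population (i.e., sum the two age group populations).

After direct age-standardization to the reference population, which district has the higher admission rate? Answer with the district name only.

Age-specific rates per 10 000 for District 1: 1.72, 8.41, 24.47, 46.78.
For District 3: 2.09, 7.35, 25.49, 58.98.
Combined standard total = 364 600; weights = 0.1690, 0.2372, 0.2441, 0.3497.
District 1: 0.1690×1.72 + 0.2372×8.41 + 0.2441×24.47 + 0.3497×46.78 = 24.6195 per 10 000.
District 3: 0.1690×2.09 + 0.2372×7.35 + 0.2441×25.49 + 0.3497×58.98 = 28.9450 per 10 000.

District 3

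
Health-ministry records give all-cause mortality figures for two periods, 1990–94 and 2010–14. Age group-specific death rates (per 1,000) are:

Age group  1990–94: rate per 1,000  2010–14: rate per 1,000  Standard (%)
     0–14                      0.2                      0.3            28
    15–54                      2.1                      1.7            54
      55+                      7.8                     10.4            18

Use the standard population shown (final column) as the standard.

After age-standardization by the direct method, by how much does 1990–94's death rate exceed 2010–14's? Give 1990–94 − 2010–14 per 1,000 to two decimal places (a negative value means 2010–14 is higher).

-0.28

Standard weights: 0.28, 0.54, 0.18.
1990–94: 0.2800×0.2 + 0.5400×2.1 + 0.1800×7.8 = 2.5940 per 1,000.
2010–14: 0.2800×0.3 + 0.5400×1.7 + 0.1800×10.4 = 2.8740 per 1,000.
Difference = 2.5940 − 2.8740 = -0.2800.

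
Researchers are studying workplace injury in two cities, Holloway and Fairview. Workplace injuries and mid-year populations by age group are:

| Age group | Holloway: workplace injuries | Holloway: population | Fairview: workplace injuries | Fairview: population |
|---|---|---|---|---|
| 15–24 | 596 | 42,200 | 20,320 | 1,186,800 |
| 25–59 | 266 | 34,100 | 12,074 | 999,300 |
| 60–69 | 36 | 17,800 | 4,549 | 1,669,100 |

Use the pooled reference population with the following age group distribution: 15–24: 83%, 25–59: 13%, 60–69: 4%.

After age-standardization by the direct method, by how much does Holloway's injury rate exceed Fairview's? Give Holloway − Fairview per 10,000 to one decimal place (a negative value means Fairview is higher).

-30.7

Age-specific rates per 10,000 for Holloway: 141.23, 78.01, 20.22.
For Fairview: 171.22, 120.82, 27.25.
Standard weights: 0.83, 0.13, 0.04.
Holloway: 0.8300×141.23 + 0.1300×78.01 + 0.0400×20.22 = 128.1725 per 10,000.
Fairview: 0.8300×171.22 + 0.1300×120.82 + 0.0400×27.25 = 158.9072 per 10,000.
Difference = 128.1725 − 158.9072 = -30.7347.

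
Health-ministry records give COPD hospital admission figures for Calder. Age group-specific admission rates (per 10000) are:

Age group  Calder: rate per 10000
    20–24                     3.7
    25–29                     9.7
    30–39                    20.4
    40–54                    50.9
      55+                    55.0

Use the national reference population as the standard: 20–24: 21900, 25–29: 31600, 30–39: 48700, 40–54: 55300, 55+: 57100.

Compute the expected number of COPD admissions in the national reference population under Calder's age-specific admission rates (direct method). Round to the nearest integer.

Expected COPD admissions = Σ (standard pop × age-specific rate ÷ 10000)
= 21900×3.7/10000 + 31600×9.7/10000 + 48700×20.4/10000 + 55300×50.9/10000 + 57100×55.0/10000
= 8.10 + 30.65 + 99.35 + 281.48 + 314.05 = 733.63.

734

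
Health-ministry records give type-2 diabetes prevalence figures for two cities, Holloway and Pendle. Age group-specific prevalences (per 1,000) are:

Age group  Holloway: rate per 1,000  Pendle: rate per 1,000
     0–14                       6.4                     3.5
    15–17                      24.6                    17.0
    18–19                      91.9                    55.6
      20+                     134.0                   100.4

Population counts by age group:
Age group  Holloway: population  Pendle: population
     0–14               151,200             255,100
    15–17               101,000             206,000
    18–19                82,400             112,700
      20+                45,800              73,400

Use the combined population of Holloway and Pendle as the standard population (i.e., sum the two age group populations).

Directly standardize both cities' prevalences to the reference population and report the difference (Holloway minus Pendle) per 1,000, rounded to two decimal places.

14.21

Combined standard total = 1,027,600; weights = 0.3954, 0.2988, 0.1899, 0.1160.
Holloway: 0.3954×6.4 + 0.2988×24.6 + 0.1899×91.9 + 0.1160×134.0 = 42.8717 per 1,000.
Pendle: 0.3954×3.5 + 0.2988×17.0 + 0.1899×55.6 + 0.1160×100.4 = 28.6651 per 1,000.
Difference = 42.8717 − 28.6651 = 14.2066.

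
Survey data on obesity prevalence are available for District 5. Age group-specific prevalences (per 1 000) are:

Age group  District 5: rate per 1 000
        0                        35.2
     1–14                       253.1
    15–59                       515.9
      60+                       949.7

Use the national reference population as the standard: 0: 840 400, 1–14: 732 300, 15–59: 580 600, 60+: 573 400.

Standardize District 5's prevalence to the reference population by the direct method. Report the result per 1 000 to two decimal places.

Standard total = 2 726 700; weights = 0.3082, 0.2686, 0.2129, 0.2103.
Standardized rate: 0.3082×35.2 + 0.2686×253.1 + 0.2129×515.9 + 0.2103×949.7 = 388.3877 per 1 000.

388.39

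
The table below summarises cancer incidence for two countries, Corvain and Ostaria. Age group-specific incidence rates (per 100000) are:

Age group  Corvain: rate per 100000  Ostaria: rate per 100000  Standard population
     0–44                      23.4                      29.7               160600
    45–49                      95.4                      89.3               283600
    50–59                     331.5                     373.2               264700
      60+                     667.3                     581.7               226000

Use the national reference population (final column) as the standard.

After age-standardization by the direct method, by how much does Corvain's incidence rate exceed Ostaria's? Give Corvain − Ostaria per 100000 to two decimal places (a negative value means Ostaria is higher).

Standard total = 934900; weights = 0.1718, 0.3033, 0.2831, 0.2417.
Corvain: 0.1718×23.4 + 0.3033×95.4 + 0.2831×331.5 + 0.2417×667.3 = 288.1285 per 100000.
Ostaria: 0.1718×29.7 + 0.3033×89.3 + 0.2831×373.2 + 0.2417×581.7 = 278.4742 per 100000.
Difference = 288.1285 − 278.4742 = 9.6543.

9.65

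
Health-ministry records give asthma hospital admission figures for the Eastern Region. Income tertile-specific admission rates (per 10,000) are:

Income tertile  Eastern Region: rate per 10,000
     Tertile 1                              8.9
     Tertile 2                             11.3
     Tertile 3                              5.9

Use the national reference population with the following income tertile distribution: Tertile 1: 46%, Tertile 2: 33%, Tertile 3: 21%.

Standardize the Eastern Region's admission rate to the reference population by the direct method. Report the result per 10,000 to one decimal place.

Standard weights: 0.46, 0.33, 0.21.
Standardized rate: 0.4600×8.9 + 0.3300×11.3 + 0.2100×5.9 = 9.0620 per 10,000.

9.1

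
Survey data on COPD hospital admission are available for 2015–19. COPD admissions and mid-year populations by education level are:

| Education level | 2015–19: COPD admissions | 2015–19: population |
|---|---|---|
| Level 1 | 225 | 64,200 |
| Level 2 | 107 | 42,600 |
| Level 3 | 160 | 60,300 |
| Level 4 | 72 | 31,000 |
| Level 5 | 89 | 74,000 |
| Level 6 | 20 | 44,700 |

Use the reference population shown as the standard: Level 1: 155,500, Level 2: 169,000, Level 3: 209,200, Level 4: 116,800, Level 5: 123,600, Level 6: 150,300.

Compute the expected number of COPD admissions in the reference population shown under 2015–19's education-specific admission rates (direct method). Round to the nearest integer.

2012

Education-specific rates per 10,000 for 2015–19: 35.05, 25.12, 26.53, 23.23, 12.03, 4.47.
Expected COPD admissions = Σ (standard pop × education-specific rate ÷ 10,000)
= 155,500×35.05/10,000 + 169,000×25.12/10,000 + 209,200×26.53/10,000 + 116,800×23.23/10,000 + 123,600×12.03/10,000 + 150,300×4.47/10,000
= 544.98 + 424.48 + 555.09 + 271.28 + 148.65 + 67.25 = 2011.73.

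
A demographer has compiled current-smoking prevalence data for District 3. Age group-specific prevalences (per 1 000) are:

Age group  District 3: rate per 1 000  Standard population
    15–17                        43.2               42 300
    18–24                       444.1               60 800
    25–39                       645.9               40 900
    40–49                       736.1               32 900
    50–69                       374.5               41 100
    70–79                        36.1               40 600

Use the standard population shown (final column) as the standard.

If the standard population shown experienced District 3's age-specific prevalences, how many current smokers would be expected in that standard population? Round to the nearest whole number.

Expected current smokers = Σ (standard pop × age-specific rate ÷ 1 000)
= 42 300×43.2/1 000 + 60 800×444.1/1 000 + 40 900×645.9/1 000 + 32 900×736.1/1 000 + 41 100×374.5/1 000 + 40 600×36.1/1 000
= 1827.36 + 27001.28 + 26417.31 + 24217.69 + 15391.95 + 1465.66 = 96321.25.

96321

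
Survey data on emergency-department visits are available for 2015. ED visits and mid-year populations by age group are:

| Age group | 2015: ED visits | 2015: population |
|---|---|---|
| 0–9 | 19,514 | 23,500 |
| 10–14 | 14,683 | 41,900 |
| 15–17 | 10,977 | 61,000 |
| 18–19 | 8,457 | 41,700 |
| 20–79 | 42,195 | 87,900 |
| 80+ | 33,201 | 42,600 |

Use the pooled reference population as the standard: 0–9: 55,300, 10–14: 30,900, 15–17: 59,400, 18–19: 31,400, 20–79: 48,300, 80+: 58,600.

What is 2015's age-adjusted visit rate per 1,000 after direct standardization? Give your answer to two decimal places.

Age-specific rates per 1,000 for 2015: 830.383, 350.430, 179.951, 202.806, 480.034, 779.366.
Standard total = 283,900; weights = 0.1948, 0.1088, 0.2092, 0.1106, 0.1701, 0.2064.
Standardized rate: 0.1948×830.383 + 0.1088×350.430 + 0.2092×179.951 + 0.1106×202.806 + 0.1701×480.034 + 0.2064×779.366 = 502.5084 per 1,000.

502.51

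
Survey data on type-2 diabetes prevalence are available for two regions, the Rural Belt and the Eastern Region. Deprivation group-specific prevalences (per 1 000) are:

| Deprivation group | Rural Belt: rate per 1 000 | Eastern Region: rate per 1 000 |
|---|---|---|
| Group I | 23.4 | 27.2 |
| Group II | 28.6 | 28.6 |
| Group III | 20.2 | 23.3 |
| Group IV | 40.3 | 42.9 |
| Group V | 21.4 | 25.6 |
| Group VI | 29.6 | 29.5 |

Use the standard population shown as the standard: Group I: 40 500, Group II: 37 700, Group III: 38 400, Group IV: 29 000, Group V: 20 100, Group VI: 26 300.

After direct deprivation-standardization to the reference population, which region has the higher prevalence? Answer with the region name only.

Eastern Region

Standard total = 192 000; weights = 0.2109, 0.1964, 0.2000, 0.1510, 0.1047, 0.1370.
The Rural Belt: 0.2109×23.4 + 0.1964×28.6 + 0.2000×20.2 + 0.1510×40.3 + 0.1047×21.4 + 0.1370×29.6 = 26.9735 per 1 000.
The Eastern Region: 0.2109×27.2 + 0.1964×28.6 + 0.2000×23.3 + 0.1510×42.9 + 0.1047×25.6 + 0.1370×29.5 = 29.2138 per 1 000.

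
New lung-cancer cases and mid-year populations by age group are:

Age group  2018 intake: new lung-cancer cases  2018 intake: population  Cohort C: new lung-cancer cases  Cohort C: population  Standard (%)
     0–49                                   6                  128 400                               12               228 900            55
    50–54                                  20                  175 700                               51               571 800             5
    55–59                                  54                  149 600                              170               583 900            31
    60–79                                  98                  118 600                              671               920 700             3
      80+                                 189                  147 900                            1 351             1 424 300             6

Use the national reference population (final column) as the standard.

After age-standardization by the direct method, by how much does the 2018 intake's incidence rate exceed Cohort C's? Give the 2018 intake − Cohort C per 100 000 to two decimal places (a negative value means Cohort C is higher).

4.24

Age-specific rates per 100 000 for the 2018 intake: 4.67, 11.38, 36.10, 82.63, 127.79.
For Cohort C: 5.24, 8.92, 29.11, 72.88, 94.85.
Standard weights: 0.55, 0.05, 0.31, 0.03, 0.06.
The 2018 intake: 0.5500×4.67 + 0.0500×11.38 + 0.3100×36.10 + 0.0300×82.63 + 0.0600×127.79 = 24.4753 per 100 000.
Cohort C: 0.5500×5.24 + 0.0500×8.92 + 0.3100×29.11 + 0.0300×72.88 + 0.0600×94.85 = 20.2324 per 100 000.
Difference = 24.4753 − 20.2324 = 4.2429.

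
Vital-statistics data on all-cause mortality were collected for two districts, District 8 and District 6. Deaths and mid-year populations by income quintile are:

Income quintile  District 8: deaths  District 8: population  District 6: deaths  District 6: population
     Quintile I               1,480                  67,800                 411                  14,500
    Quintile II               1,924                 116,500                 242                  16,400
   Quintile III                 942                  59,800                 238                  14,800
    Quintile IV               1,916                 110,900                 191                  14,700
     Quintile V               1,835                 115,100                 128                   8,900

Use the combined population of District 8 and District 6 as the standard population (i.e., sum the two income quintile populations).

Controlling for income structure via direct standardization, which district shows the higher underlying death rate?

District 8

Income-specific rates per 100,000 for District 8: 2182.89, 1651.50, 1575.25, 1727.68, 1594.27.
For District 6: 2834.48, 1475.61, 1608.11, 1299.32, 1438.20.
Combined standard total = 539,400; weights = 0.1526, 0.2464, 0.1383, 0.2329, 0.2299.
District 8: 0.1526×2182.89 + 0.2464×1651.50 + 0.1383×1575.25 + 0.2329×1727.68 + 0.2299×1594.27 = 1726.6151 per 100,000.
District 6: 0.1526×2834.48 + 0.2464×1475.61 + 0.1383×1608.11 + 0.2329×1299.32 + 0.2299×1438.20 = 1651.6184 per 100,000.
The crude rates (1722.40 vs 1746.03) would put District 6 higher, but that reflects its income composition; once standardized to a common income structure, District 8 has the higher underlying rate.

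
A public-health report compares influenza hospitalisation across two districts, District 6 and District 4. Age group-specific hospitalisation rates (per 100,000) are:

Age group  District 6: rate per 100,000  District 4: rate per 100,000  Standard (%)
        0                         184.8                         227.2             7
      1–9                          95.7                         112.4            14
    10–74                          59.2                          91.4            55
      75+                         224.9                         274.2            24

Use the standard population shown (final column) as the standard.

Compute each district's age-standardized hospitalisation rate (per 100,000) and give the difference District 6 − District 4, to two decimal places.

Standard weights: 0.07, 0.14, 0.55, 0.24.
District 6: 0.0700×184.8 + 0.1400×95.7 + 0.5500×59.2 + 0.2400×224.9 = 112.8700 per 100,000.
District 4: 0.0700×227.2 + 0.1400×112.4 + 0.5500×91.4 + 0.2400×274.2 = 147.7180 per 100,000.
Difference = 112.8700 − 147.7180 = -34.8480.

-34.85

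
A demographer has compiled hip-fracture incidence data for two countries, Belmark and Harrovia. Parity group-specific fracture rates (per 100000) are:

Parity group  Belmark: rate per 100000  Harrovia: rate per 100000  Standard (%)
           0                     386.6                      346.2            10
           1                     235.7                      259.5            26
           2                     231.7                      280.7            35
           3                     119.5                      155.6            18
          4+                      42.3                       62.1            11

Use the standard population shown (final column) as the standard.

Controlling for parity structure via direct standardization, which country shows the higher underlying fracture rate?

Harrovia

Standard weights: 0.10, 0.26, 0.35, 0.18, 0.11.
Belmark: 0.1000×386.6 + 0.2600×235.7 + 0.3500×231.7 + 0.1800×119.5 + 0.1100×42.3 = 207.2000 per 100000.
Harrovia: 0.1000×346.2 + 0.2600×259.5 + 0.3500×280.7 + 0.1800×155.6 + 0.1100×62.1 = 235.1740 per 100000.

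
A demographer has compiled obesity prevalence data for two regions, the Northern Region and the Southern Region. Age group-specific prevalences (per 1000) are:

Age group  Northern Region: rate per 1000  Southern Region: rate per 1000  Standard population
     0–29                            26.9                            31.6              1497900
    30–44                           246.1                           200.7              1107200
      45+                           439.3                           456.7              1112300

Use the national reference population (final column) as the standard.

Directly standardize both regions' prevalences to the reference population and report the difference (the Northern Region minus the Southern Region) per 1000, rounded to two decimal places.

Standard total = 3717400; weights = 0.4029, 0.2978, 0.2992.
The Northern Region: 0.4029×26.9 + 0.2978×246.1 + 0.2992×439.3 = 215.5832 per 1000.
The Southern Region: 0.4029×31.6 + 0.2978×200.7 + 0.2992×456.7 = 209.1613 per 1000.
Difference = 215.5832 − 209.1613 = 6.4219.

6.42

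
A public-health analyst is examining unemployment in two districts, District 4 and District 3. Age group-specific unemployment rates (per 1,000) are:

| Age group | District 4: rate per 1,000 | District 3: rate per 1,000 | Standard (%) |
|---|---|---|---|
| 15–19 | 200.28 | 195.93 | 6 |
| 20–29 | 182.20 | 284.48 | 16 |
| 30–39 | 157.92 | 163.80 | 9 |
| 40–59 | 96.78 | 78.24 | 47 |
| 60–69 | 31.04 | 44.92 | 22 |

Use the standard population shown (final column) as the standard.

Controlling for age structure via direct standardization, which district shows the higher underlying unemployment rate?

Standard weights: 0.06, 0.16, 0.09, 0.47, 0.22.
District 4: 0.0600×200.28 + 0.1600×182.20 + 0.0900×157.92 + 0.4700×96.78 + 0.2200×31.04 = 107.6970 per 1,000.
District 3: 0.0600×195.93 + 0.1600×284.48 + 0.0900×163.80 + 0.4700×78.24 + 0.2200×44.92 = 118.6698 per 1,000.

District 3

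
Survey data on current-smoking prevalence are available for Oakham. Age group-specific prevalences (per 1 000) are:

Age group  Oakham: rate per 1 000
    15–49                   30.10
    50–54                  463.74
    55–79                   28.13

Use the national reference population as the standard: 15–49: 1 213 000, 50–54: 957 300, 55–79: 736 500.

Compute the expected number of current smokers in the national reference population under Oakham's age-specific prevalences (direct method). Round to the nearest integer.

Expected current smokers = Σ (standard pop × age-specific rate ÷ 1 000)
= 1 213 000×30.10/1 000 + 957 300×463.74/1 000 + 736 500×28.13/1 000
= 36511.30 + 443938.30 + 20717.74 = 501167.35.

501167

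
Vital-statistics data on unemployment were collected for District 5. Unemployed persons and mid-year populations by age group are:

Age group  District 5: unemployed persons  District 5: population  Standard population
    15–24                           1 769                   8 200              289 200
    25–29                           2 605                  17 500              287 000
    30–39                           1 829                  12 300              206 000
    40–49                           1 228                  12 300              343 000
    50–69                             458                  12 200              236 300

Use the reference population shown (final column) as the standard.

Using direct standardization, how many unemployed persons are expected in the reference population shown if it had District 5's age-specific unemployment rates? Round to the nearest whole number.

Age-specific rates per 1 000 for District 5: 215.732, 148.857, 148.699, 99.837, 37.541.
Expected unemployed persons = Σ (standard pop × age-specific rate ÷ 1 000)
= 289 200×215.732/1 000 + 287 000×148.857/1 000 + 206 000×148.699/1 000 + 343 000×99.837/1 000 + 236 300×37.541/1 000
= 62389.61 + 42722.00 + 30632.03 + 34244.23 + 8870.93 = 178858.80.

178859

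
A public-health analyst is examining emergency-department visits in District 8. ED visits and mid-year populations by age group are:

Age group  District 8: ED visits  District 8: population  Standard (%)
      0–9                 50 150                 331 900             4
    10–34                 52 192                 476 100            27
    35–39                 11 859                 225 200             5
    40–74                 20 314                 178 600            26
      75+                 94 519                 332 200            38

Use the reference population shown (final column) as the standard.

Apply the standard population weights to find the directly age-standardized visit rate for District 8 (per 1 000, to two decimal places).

175.97

Age-specific rates per 1 000 for District 8: 151.100, 109.624, 52.660, 113.740, 284.524.
Standard weights: 0.04, 0.27, 0.05, 0.26, 0.38.
Standardized rate: 0.0400×151.100 + 0.2700×109.624 + 0.0500×52.660 + 0.2600×113.740 + 0.3800×284.524 = 175.9672 per 1 000.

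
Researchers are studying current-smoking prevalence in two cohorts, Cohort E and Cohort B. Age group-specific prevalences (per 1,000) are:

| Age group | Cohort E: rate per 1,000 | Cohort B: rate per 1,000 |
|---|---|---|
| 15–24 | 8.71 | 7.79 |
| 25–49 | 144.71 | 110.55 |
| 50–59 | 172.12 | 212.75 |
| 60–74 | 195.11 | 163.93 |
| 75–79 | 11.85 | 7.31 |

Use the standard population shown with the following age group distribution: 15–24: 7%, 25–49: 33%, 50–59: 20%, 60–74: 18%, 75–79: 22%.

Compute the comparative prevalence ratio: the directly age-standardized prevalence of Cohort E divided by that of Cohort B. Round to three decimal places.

1.089

Standard weights: 0.07, 0.33, 0.20, 0.18, 0.22.
Cohort E: 0.0700×8.71 + 0.3300×144.71 + 0.2000×172.12 + 0.1800×195.11 + 0.2200×11.85 = 120.5148 per 1,000.
Cohort B: 0.0700×7.79 + 0.3300×110.55 + 0.2000×212.75 + 0.1800×163.93 + 0.2200×7.31 = 110.6924 per 1,000.
Ratio = 120.5148 ÷ 110.6924 = 1.08874.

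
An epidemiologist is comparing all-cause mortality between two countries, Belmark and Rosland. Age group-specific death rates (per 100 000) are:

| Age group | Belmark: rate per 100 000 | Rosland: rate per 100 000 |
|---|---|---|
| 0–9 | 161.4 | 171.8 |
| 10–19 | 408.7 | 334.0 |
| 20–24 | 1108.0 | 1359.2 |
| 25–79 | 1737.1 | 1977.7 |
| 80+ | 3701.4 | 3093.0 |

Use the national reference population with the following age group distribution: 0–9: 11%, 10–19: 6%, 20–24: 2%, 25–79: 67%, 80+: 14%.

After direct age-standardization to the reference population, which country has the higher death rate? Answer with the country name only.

Standard weights: 0.11, 0.06, 0.02, 0.67, 0.14.
Belmark: 0.1100×161.4 + 0.0600×408.7 + 0.0200×1108.0 + 0.6700×1737.1 + 0.1400×3701.4 = 1746.4890 per 100 000.
Rosland: 0.1100×171.8 + 0.0600×334.0 + 0.0200×1359.2 + 0.6700×1977.7 + 0.1400×3093.0 = 1824.2010 per 100 000.

Rosland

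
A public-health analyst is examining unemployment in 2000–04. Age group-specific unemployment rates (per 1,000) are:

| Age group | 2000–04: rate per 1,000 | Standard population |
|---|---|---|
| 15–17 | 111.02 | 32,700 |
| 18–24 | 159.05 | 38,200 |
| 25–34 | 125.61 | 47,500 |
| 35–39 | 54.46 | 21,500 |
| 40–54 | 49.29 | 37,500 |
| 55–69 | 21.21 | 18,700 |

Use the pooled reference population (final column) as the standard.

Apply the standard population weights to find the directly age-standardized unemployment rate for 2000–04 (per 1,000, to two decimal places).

97.34

Standard total = 196,100; weights = 0.1668, 0.1948, 0.2422, 0.1096, 0.1912, 0.0954.
Standardized rate: 0.1668×111.02 + 0.1948×159.05 + 0.2422×125.61 + 0.1096×54.46 + 0.1912×49.29 + 0.0954×21.21 = 97.3403 per 1,000.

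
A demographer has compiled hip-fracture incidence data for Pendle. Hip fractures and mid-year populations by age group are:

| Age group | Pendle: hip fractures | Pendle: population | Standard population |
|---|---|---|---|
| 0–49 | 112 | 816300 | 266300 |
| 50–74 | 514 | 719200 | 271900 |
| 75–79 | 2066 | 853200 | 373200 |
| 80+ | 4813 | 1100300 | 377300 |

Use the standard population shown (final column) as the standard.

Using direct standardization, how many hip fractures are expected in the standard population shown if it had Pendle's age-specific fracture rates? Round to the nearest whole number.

2785

Age-specific rates per 100000 for Pendle: 13.72, 71.47, 242.15, 437.43.
Expected hip fractures = Σ (standard pop × age-specific rate ÷ 100000)
= 266300×13.72/100000 + 271900×71.47/100000 + 373200×242.15/100000 + 377300×437.43/100000
= 36.54 + 194.32 + 903.69 + 1650.41 = 2784.96.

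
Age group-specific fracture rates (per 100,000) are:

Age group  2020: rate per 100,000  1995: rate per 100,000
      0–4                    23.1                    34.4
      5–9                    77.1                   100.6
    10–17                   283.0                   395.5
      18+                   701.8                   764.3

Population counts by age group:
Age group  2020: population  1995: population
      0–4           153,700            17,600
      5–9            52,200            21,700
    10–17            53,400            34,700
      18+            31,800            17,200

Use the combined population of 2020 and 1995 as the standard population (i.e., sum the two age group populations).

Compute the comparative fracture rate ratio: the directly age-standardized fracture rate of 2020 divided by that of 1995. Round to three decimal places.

0.806

Combined standard total = 382,300; weights = 0.4481, 0.1933, 0.2304, 0.1282.
2020: 0.4481×23.1 + 0.1933×77.1 + 0.2304×283.0 + 0.1282×701.8 = 180.4217 per 100,000.
1995: 0.4481×34.4 + 0.1933×100.6 + 0.2304×395.5 + 0.1282×764.3 = 223.9637 per 100,000.
Ratio = 180.4217 ÷ 223.9637 = 0.80558.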